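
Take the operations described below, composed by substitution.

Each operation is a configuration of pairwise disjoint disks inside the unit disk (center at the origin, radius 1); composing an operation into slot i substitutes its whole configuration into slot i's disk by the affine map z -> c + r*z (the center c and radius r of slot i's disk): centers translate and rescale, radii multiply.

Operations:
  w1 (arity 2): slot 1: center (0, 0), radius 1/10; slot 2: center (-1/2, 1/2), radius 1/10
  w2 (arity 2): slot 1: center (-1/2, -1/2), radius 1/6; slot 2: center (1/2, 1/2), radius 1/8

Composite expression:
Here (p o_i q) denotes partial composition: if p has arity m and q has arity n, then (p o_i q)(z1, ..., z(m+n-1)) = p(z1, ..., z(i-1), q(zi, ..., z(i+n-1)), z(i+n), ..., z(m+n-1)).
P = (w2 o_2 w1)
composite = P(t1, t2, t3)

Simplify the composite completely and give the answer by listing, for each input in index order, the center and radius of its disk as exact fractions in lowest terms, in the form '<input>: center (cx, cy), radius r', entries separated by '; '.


Each t-disk chains the slot maps above it in w2; radii multiply.
tracing t1 down its 1-map path: center (-1/2, -1/2), radius 1/6
tracing t2 down its 2-map path: center (1/2, 1/2), radius 1/80
tracing t3 down its 2-map path: center (7/16, 9/16), radius 1/80

t1: center (-1/2, -1/2), radius 1/6; t2: center (1/2, 1/2), radius 1/80; t3: center (7/16, 9/16), radius 1/80


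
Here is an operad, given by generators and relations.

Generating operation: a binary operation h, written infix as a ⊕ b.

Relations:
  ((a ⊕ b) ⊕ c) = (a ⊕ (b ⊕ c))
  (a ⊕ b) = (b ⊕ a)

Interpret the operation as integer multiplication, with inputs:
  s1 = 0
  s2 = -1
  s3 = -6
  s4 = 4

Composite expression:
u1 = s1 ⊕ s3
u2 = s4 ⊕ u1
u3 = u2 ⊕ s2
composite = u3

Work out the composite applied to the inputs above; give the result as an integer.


0

(s1 ⊕ s3) = 0
(s4 ⊕ (s1 ⊕ s3)) = 0
((s4 ⊕ (s1 ⊕ s3)) ⊕ s2) = 0


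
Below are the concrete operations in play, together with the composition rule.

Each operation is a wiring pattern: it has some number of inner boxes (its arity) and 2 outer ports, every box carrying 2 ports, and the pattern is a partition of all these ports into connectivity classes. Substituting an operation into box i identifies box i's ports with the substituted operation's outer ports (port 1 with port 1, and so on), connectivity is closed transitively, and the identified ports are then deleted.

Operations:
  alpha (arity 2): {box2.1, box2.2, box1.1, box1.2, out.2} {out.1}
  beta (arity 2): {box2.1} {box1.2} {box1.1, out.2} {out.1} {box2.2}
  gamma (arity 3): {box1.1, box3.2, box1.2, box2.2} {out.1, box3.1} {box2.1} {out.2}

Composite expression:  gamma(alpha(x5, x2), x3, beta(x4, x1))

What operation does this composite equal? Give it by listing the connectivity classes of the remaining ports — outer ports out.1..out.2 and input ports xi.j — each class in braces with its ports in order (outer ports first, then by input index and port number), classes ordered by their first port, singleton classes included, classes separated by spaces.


{out.1} {out.2} {x1.1} {x1.2} {x2.1, x2.2, x3.2, x4.1, x5.1, x5.2} {x3.1} {x4.2}

Treat the ports identified at gamma as solder joints: merge, then drop.
through alpha, on inputs (x5, x2): {out.1} {out.2, x2.1, x2.2, x5.1, x5.2} (out.j = stage outer ports)
through beta, on inputs (x4, x1): {out.1} {out.2, x4.1} {x1.1} {x1.2} {x4.2} (out.j = stage outer ports)
through gamma, on inputs (x5, x2, x3, x4, x1): {out.1} {out.2} {x1.1} {x1.2} {x2.1, x2.2, x3.2, x4.1, x5.1, x5.2} {x3.1} {x4.2} (out.j = stage outer ports)


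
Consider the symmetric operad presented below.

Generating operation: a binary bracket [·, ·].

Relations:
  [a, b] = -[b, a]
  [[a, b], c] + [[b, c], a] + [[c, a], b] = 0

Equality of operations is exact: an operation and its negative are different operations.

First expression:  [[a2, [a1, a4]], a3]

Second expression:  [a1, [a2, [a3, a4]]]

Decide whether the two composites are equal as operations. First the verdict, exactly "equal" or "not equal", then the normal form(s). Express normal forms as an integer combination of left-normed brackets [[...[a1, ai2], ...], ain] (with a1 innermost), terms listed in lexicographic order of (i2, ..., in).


not equal; first: -[[[a1, a4], a2], a3]; second: [[[a1, a2], a3], a4] - [[[a1, a2], a4], a3] - [[[a1, a3], a4], a2] + [[[a1, a4], a3], a2]


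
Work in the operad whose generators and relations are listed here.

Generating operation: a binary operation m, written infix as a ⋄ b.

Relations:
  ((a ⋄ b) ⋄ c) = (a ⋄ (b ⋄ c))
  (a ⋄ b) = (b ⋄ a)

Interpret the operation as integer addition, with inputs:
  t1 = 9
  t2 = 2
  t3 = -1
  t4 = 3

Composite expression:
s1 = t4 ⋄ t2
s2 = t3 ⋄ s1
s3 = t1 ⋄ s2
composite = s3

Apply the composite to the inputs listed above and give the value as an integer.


(t4 ⋄ t2) = 5
(t3 ⋄ (t4 ⋄ t2)) = 4
(t1 ⋄ (t3 ⋄ (t4 ⋄ t2))) = 13

13


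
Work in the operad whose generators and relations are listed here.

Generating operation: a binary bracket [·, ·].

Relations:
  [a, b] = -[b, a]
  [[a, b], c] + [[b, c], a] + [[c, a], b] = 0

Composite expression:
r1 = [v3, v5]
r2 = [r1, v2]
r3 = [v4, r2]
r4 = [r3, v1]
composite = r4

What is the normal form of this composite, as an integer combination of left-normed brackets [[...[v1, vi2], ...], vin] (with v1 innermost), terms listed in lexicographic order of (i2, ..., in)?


-[[[[v1, v2], v3], v5], v4] + [[[[v1, v2], v5], v3], v4] + [[[[v1, v3], v5], v2], v4] + [[[[v1, v4], v2], v3], v5] - [[[[v1, v4], v2], v5], v3] - [[[[v1, v4], v3], v5], v2] + [[[[v1, v4], v5], v3], v2] - [[[[v1, v5], v3], v2], v4]

Expand each bracket as ab - ba; the v1-initial words give the coefficients.
Composite bracket: [[v4, [[v3, v5], v2]], v1]
Applying ab - ba throughout gives 16 signed words (2^4 = 16).
Collect the words opening with v1:
  the word v1v2v3v5v4 carries sign -1 and contributes -[[[[v1, v2], v3], v5], v4]
  the word v1v2v5v3v4 carries sign +1 and contributes +[[[[v1, v2], v5], v3], v4]
  the word v1v3v5v2v4 carries sign +1 and contributes +[[[[v1, v3], v5], v2], v4]
  the word v1v4v2v3v5 carries sign +1 and contributes +[[[[v1, v4], v2], v3], v5]
  the word v1v4v2v5v3 carries sign -1 and contributes -[[[[v1, v4], v2], v5], v3]
  the word v1v4v3v5v2 carries sign -1 and contributes -[[[[v1, v4], v3], v5], v2]
  the word v1v4v5v3v2 carries sign +1 and contributes +[[[[v1, v4], v5], v3], v2]
  the word v1v5v3v2v4 carries sign -1 and contributes -[[[[v1, v5], v3], v2], v4]


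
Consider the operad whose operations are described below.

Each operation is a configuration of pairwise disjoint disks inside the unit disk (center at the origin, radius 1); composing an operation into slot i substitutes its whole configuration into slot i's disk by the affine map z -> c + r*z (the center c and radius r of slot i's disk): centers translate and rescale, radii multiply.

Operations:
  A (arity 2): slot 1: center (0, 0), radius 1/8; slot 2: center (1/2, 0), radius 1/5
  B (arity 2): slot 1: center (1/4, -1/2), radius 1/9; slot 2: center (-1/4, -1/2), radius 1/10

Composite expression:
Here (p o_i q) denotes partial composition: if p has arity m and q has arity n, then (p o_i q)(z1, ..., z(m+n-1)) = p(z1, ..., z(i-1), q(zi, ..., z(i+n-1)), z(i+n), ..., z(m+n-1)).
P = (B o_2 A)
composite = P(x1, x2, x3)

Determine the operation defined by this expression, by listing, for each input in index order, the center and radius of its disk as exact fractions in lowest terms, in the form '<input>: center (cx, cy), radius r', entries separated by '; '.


Each x-disk chains the slot maps above it in B; radii multiply.
tracing x1 down its 1-map path: center (1/4, -1/2), radius 1/9
tracing x2 down its 2-map path: center (-1/4, -1/2), radius 1/80
tracing x3 down its 2-map path: center (-1/5, -1/2), radius 1/50

x1: center (1/4, -1/2), radius 1/9; x2: center (-1/4, -1/2), radius 1/80; x3: center (-1/5, -1/2), radius 1/50


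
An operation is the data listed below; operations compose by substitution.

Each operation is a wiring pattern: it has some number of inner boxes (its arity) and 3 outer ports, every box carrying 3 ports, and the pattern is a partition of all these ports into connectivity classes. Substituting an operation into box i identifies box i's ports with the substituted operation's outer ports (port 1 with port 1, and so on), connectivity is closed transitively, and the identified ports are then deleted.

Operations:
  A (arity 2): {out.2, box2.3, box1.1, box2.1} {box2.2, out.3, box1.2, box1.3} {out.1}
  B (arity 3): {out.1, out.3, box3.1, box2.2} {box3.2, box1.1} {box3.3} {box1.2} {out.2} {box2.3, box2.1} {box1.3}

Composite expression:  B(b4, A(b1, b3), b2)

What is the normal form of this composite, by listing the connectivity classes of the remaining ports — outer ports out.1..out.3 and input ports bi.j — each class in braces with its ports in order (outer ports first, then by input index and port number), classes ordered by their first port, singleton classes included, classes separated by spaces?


After gluing at B, chains via deleted ports link the b-ports.
through A, on inputs (b1, b3): {out.1} {out.2, b1.1, b3.1, b3.3} {out.3, b1.2, b1.3, b3.2} (out.j = stage outer ports)
through B, on inputs (b4, b1, b3, b2): {out.1, out.3, b1.1, b2.1, b3.1, b3.3} {out.2} {b1.2, b1.3, b3.2} {b2.2, b4.1} {b2.3} {b4.2} {b4.3} (out.j = stage outer ports)

{out.1, out.3, b1.1, b2.1, b3.1, b3.3} {out.2} {b1.2, b1.3, b3.2} {b2.2, b4.1} {b2.3} {b4.2} {b4.3}


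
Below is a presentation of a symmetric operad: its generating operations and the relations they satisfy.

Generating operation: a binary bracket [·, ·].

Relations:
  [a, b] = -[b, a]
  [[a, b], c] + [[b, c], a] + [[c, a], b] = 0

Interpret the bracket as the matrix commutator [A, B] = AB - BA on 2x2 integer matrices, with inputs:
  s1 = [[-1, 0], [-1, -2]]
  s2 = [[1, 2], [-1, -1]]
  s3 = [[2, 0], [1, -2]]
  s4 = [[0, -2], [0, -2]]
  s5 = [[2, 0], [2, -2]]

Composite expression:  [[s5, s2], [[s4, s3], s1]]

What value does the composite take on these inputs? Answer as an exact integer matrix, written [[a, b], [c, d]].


[[16, 192], [-176, -16]]

[s5, s2] = [[-4, 8], [8, 4]]
[s4, s3] = [[-2, 8], [-2, 2]]
[[s4, s3], s1] = [[-8, -8], [-6, 8]]
[[s5, s2], [[s4, s3], s1]] = [[16, 192], [-176, -16]]


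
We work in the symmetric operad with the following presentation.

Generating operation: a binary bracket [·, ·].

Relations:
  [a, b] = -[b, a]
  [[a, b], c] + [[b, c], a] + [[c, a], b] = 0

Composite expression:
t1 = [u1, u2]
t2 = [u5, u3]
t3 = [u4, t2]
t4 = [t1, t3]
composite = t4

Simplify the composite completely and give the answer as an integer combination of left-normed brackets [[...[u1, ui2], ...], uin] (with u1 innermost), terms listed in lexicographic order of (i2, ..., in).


[[[[u1, u2], u3], u5], u4] - [[[[u1, u2], u4], u3], u5] + [[[[u1, u2], u4], u5], u3] - [[[[u1, u2], u5], u3], u4]


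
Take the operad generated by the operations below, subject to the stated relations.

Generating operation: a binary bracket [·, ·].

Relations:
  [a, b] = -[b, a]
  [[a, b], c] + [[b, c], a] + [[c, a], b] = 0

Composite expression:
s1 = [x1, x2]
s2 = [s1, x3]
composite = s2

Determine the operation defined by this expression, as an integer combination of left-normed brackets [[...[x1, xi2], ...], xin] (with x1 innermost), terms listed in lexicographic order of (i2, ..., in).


[[x1, x2], x3]

Antisymmetry and Jacobi reduce to x1-anchored left-normed brackets.
Composite bracket: [[x1, x2], x3]
Expanding via [a, b] = ab - ba: 4 signed words (2^2 = 4).
Collect the words opening with x1:
  from x1x2x3, sign +1: term +[[x1, x2], x3]


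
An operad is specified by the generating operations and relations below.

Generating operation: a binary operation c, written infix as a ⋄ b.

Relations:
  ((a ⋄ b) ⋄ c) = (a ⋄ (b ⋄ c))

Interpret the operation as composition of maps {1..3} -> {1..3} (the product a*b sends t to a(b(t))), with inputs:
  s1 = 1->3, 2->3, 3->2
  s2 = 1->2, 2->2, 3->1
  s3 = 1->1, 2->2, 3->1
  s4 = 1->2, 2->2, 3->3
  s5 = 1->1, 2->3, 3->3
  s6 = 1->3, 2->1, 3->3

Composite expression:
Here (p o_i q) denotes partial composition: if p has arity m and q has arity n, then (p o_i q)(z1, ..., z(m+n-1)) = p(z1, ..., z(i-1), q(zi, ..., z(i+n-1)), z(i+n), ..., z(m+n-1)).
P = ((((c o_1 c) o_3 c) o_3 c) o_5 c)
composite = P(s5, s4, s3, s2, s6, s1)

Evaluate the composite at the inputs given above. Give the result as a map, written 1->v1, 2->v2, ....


1->3, 2->3, 3->3


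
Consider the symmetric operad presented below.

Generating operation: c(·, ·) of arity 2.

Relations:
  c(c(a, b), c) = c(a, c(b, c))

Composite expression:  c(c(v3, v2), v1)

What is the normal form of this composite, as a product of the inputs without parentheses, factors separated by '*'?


v3 * v2 * v1

All parenthesizations of c agree; list the v-inputs left to right.
c(v3, v2) reduces to v3 * v2
c(c(v3, v2), v1) reduces to v3 * v2 * v1


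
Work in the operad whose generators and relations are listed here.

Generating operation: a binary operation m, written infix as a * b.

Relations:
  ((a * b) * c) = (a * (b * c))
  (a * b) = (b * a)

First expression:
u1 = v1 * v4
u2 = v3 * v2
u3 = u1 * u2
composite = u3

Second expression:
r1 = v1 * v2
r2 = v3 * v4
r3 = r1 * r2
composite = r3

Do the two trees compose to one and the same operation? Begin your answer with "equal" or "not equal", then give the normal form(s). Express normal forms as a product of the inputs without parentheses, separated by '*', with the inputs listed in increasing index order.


equal: each reduces to v1 * v2 * v3 * v4

The first composite normalizes to v1 * v2 * v3 * v4
The second composite normalizes to v1 * v2 * v3 * v4
One common form — equal.


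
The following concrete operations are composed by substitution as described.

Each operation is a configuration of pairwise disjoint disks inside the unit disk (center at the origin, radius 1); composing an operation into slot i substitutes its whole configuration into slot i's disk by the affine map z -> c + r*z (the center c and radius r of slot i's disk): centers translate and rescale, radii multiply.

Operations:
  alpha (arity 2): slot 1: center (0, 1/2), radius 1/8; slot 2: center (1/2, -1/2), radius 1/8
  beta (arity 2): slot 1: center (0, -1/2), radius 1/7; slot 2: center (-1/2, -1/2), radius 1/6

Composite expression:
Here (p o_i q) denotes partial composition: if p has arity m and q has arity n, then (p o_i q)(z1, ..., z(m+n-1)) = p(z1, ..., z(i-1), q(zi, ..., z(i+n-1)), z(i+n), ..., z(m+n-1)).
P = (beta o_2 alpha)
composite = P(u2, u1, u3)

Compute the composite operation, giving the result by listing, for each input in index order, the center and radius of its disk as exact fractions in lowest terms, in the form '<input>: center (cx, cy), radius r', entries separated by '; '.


u1: center (-1/2, -5/12), radius 1/48; u2: center (0, -1/2), radius 1/7; u3: center (-5/12, -7/12), radius 1/48

Follow each u-input down from beta: c' goes to c + r*c', radius to r*r'.
u2: after 1 affine step, its disk has center (0, -1/2), radius 1/7
u1: after 2 affine steps, its disk has center (-1/2, -5/12), radius 1/48
u3: after 2 affine steps, its disk has center (-5/12, -7/12), radius 1/48


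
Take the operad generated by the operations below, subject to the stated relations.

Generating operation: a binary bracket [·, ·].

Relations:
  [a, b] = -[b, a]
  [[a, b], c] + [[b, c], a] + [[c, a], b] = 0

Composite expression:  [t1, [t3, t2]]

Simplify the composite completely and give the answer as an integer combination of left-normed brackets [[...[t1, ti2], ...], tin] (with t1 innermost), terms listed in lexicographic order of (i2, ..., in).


Left-normed coefficients sit on the t1-initial expansion words.
Composite bracket: [t1, [t3, t2]]
Applying ab - ba throughout gives 4 signed words (2^2 = 4).
Words beginning with t1 determine it all:
  word t1t2t3 has sign -1, contributing -[[t1, t2], t3]
  word t1t3t2 has sign +1, contributing +[[t1, t3], t2]

-[[t1, t2], t3] + [[t1, t3], t2]


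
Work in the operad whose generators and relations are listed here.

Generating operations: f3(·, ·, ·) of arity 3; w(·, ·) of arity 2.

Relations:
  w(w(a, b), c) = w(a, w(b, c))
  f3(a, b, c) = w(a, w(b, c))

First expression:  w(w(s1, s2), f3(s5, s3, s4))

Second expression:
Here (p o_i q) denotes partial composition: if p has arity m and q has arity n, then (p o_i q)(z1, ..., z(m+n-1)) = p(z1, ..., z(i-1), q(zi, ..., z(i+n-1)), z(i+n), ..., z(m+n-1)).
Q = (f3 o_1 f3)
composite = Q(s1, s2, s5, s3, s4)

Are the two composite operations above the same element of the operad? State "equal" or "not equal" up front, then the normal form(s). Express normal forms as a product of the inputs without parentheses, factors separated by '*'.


equal — both sides give s1 * s2 * s5 * s3 * s4

In normal form, the first expression is s1 * s2 * s5 * s3 * s4
In normal form, the second expression is s1 * s2 * s5 * s3 * s4
Identical normal forms: equal.


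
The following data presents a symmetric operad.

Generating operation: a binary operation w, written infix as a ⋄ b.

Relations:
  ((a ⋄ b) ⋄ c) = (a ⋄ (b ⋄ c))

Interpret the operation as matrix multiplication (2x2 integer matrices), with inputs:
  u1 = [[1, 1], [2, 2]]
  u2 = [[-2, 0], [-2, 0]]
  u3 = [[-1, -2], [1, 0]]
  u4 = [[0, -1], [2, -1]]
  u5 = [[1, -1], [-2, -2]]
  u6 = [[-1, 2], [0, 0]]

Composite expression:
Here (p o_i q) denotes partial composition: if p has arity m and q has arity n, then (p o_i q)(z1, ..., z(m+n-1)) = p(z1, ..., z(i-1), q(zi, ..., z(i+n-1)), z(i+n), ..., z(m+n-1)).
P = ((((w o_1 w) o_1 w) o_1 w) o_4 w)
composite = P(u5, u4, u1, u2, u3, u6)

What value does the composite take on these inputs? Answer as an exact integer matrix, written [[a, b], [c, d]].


[[8, -16], [-16, 32]]

(u5 ⋄ u4) = [[-2, 0], [-4, 4]]
((u5 ⋄ u4) ⋄ u1) = [[-2, -2], [4, 4]]
(u2 ⋄ u3) = [[2, 4], [2, 4]]
(((u5 ⋄ u4) ⋄ u1) ⋄ (u2 ⋄ u3)) = [[-8, -16], [16, 32]]
((((u5 ⋄ u4) ⋄ u1) ⋄ (u2 ⋄ u3)) ⋄ u6) = [[8, -16], [-16, 32]]


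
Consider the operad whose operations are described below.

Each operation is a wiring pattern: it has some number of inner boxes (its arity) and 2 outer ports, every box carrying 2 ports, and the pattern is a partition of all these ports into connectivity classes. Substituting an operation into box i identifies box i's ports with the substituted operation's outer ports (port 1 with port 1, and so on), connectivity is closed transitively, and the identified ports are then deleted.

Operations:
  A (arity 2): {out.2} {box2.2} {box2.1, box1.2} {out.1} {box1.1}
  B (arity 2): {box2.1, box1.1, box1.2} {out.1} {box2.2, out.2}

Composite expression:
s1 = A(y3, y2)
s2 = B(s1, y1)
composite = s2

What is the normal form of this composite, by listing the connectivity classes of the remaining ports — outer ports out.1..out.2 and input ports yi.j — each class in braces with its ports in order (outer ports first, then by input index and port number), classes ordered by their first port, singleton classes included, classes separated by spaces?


{out.1} {out.2, y1.2} {y1.1} {y2.1, y3.2} {y2.2} {y3.1}

After gluing at B, chains via deleted ports link the y-ports.
the subtree at A composes to {out.1} {out.2} {y2.1, y3.2} {y2.2} {y3.1} on (y3, y2); out.j = own outer ports
the subtree at B composes to {out.1} {out.2, y1.2} {y1.1} {y2.1, y3.2} {y2.2} {y3.1} on (y3, y2, y1); out.j = own outer ports


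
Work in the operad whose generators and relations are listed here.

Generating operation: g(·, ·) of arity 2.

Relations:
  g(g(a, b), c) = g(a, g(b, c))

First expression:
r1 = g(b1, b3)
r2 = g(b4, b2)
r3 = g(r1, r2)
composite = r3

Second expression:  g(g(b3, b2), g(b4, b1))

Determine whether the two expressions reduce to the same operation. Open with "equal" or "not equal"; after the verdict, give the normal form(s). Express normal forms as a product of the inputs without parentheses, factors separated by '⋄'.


not equal: they reduce to b1 ⋄ b3 ⋄ b4 ⋄ b2 and b3 ⋄ b2 ⋄ b4 ⋄ b1


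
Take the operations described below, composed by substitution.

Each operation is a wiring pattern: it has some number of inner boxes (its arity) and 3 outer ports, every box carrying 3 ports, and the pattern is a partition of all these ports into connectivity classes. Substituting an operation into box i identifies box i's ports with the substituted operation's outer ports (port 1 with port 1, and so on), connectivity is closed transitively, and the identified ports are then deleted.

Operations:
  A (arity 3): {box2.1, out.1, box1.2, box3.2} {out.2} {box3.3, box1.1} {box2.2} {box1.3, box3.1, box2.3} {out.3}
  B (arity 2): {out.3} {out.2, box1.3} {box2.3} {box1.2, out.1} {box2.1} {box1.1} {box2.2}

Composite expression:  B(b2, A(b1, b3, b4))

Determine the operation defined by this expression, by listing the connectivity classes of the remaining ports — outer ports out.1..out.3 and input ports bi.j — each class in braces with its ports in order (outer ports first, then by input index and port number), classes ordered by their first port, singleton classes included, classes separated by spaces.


{out.1, b2.2} {out.2, b2.3} {out.3} {b1.1, b4.3} {b1.2, b3.1, b4.2} {b1.3, b3.3, b4.1} {b2.1} {b3.2}


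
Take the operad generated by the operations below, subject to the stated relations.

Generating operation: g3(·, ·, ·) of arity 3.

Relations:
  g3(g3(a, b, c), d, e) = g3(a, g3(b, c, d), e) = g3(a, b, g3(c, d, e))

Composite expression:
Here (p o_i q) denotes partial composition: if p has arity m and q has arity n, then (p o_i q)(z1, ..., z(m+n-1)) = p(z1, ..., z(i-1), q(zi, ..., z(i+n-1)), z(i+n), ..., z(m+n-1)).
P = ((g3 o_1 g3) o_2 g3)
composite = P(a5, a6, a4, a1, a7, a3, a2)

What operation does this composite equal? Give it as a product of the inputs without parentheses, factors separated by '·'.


a5 · a6 · a4 · a1 · a7 · a3 · a2

All parenthesizations of g3 agree; list the a-inputs left to right.
g3(a6, a4, a1) unparenthesizes to a6 · a4 · a1
g3(a5, g3(a6, a4, a1), a7) unparenthesizes to a5 · a6 · a4 · a1 · a7
g3(g3(a5, g3(a6, a4, a1), a7), a3, a2) unparenthesizes to a5 · a6 · a4 · a1 · a7 · a3 · a2


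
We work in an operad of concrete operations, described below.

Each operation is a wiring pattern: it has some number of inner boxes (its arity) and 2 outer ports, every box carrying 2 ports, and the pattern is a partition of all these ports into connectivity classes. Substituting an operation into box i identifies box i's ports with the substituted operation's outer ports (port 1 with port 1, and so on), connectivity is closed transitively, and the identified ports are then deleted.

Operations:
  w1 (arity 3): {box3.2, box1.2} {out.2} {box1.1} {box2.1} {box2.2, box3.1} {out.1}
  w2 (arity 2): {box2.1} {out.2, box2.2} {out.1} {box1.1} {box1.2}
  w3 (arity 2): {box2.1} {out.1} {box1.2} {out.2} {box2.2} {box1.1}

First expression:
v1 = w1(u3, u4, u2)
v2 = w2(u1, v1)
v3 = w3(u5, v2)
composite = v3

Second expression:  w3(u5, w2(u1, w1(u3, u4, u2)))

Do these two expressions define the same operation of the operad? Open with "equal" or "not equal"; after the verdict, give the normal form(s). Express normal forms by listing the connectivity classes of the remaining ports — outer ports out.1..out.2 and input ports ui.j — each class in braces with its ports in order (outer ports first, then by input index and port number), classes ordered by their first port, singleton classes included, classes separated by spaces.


equal; both compose to {out.1} {out.2} {u1.1} {u1.2} {u2.1, u4.2} {u2.2, u3.2} {u3.1} {u4.1} {u5.1} {u5.2}


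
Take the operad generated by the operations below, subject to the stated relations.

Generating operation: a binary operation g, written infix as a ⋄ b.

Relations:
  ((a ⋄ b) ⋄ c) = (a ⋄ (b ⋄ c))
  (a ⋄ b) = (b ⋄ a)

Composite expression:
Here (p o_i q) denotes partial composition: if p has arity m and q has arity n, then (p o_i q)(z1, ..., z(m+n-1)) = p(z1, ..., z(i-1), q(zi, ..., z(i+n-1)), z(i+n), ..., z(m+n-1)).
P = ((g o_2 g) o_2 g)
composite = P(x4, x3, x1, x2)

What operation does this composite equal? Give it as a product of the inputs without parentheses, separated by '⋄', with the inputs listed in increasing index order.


x1 ⋄ x2 ⋄ x3 ⋄ x4

With g associative and commutative, the x-input set is all that matters.
(x3 ⋄ x1) unparenthesizes to x3 ⋄ x1
((x3 ⋄ x1) ⋄ x2) unparenthesizes to x3 ⋄ x1 ⋄ x2
(x4 ⋄ ((x3 ⋄ x1) ⋄ x2)) unparenthesizes to x4 ⋄ x3 ⋄ x1 ⋄ x2
rearranged into index order: x1 ⋄ x2 ⋄ x3 ⋄ x4


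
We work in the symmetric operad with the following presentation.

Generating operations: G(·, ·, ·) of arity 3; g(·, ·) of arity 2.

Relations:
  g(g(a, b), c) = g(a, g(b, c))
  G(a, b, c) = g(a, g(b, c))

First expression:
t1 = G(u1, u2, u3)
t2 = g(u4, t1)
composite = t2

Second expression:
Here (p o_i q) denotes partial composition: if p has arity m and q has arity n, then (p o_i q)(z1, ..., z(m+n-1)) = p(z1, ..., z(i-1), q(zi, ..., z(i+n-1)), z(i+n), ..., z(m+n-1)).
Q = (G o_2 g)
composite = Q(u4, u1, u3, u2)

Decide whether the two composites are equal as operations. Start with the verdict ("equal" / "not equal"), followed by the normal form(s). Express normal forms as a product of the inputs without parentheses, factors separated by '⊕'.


In normal form, the first expression is u4 ⊕ u1 ⊕ u2 ⊕ u3
In normal form, the second expression is u4 ⊕ u1 ⊕ u3 ⊕ u2
Different reductions; not equal.

not equal: they reduce to u4 ⊕ u1 ⊕ u2 ⊕ u3 and u4 ⊕ u1 ⊕ u3 ⊕ u2


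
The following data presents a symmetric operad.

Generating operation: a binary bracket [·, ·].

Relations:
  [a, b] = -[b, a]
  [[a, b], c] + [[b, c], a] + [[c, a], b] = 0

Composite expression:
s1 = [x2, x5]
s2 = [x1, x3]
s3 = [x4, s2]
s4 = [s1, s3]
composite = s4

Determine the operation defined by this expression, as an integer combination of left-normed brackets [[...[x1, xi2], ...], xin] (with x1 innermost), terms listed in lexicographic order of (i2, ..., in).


[[[[x1, x3], x4], x2], x5] - [[[[x1, x3], x4], x5], x2]

A multilinear Lie element is pinned by x1-initial words (x1 innermost).
Composite bracket: [[x2, x5], [x4, [x1, x3]]]
Each bracket splits as ab - ba, giving 16 signed words (2^4 = 16).
Keep just the words that open with x1:
  sign of x1x3x4x2x5 is +1, so it contributes +[[[[x1, x3], x4], x2], x5]
  sign of x1x3x4x5x2 is -1, so it contributes -[[[[x1, x3], x4], x5], x2]


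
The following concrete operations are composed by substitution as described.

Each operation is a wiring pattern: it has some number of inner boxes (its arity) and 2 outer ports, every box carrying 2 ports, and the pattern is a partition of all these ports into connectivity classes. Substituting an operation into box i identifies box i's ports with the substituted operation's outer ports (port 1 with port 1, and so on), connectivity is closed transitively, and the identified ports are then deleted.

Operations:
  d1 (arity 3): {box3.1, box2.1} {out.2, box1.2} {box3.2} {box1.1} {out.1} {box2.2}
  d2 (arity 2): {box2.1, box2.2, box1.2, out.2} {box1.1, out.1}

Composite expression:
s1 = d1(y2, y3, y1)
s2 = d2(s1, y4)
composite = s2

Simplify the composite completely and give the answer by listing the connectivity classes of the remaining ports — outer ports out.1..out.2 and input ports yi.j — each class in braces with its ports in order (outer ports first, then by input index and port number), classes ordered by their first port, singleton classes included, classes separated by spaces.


{out.1} {out.2, y2.2, y4.1, y4.2} {y1.1, y3.1} {y1.2} {y2.1} {y3.2}

Substituting into d2 glues patterns; closure does the rest.
stage d1: inputs (y2, y3, y1), connectivity {out.1} {out.2, y2.2} {y1.1, y3.1} {y1.2} {y2.1} {y3.2}, out.j its boundary
stage d2: inputs (y2, y3, y1, y4), connectivity {out.1} {out.2, y2.2, y4.1, y4.2} {y1.1, y3.1} {y1.2} {y2.1} {y3.2}, out.j its boundary


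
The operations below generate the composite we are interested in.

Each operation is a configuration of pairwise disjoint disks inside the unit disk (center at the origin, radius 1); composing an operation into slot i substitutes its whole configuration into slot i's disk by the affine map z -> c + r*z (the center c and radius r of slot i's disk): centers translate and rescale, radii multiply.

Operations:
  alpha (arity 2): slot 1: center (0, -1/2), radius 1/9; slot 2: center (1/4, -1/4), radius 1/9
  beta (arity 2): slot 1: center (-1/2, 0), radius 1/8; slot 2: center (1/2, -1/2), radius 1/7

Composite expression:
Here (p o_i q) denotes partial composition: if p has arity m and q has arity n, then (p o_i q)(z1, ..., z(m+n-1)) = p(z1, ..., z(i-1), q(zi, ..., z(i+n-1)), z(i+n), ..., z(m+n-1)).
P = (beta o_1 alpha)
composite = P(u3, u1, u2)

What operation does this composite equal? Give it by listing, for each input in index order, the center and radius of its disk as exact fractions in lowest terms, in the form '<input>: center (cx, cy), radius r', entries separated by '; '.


u1: center (-15/32, -1/32), radius 1/72; u2: center (1/2, -1/2), radius 1/7; u3: center (-1/2, -1/16), radius 1/72

Only the slot chain above each u matters under beta; compose those maps.
input u3: applying the 2 nested substitutions gives center (-1/2, -1/16), radius 1/72
input u1: applying the 2 nested substitutions gives center (-15/32, -1/32), radius 1/72
input u2: applying the 1 nested substitution gives center (1/2, -1/2), radius 1/7


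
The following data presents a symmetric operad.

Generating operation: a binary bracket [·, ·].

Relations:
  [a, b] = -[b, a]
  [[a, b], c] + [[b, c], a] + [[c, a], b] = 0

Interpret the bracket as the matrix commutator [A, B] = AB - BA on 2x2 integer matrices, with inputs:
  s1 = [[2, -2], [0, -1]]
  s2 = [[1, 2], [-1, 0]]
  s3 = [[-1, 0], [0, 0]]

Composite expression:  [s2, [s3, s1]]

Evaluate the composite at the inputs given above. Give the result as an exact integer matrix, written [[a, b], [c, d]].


[[2, 2], [0, -2]]

[s3, s1] = [[0, 2], [0, 0]]
[s2, [s3, s1]] = [[2, 2], [0, -2]]


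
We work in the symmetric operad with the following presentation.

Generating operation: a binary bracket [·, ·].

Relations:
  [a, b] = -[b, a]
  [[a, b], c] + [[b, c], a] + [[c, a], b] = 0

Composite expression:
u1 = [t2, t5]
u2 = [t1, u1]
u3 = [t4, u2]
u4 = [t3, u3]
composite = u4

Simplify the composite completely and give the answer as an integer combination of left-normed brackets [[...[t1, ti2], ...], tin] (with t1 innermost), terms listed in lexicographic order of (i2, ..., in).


[[[[t1, t2], t5], t4], t3] - [[[[t1, t5], t2], t4], t3]

Antisymmetry and Jacobi reduce to t1-anchored left-normed brackets.
Composite bracket: [t3, [t4, [t1, [t2, t5]]]]
Expanding via [a, b] = ab - ba: 16 signed words (2^4 = 16).
Words beginning with t1 determine it all:
  t1t2t5t4t3 appears with sign +1, giving the term +[[[[t1, t2], t5], t4], t3]
  t1t5t2t4t3 appears with sign -1, giving the term -[[[[t1, t5], t2], t4], t3]


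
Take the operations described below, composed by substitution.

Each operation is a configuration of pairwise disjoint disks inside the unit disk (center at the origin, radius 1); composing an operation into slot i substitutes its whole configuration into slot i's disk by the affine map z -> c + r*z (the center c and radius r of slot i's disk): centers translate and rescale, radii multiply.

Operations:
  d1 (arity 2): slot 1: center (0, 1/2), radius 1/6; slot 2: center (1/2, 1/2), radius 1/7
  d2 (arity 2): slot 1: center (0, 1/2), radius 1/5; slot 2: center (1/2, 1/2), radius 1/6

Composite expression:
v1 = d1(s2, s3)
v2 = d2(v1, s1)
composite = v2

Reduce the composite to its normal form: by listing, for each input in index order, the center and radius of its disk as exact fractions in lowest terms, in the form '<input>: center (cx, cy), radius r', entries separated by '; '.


Follow each s-input down from d2: c' goes to c + r*c', radius to r*r'.
input s2: composing its 2 substitution steps yields center (0, 3/5), radius 1/30
input s3: composing its 2 substitution steps yields center (1/10, 3/5), radius 1/35
input s1: composing its 1 substitution step yields center (1/2, 1/2), radius 1/6

s1: center (1/2, 1/2), radius 1/6; s2: center (0, 3/5), radius 1/30; s3: center (1/10, 3/5), radius 1/35


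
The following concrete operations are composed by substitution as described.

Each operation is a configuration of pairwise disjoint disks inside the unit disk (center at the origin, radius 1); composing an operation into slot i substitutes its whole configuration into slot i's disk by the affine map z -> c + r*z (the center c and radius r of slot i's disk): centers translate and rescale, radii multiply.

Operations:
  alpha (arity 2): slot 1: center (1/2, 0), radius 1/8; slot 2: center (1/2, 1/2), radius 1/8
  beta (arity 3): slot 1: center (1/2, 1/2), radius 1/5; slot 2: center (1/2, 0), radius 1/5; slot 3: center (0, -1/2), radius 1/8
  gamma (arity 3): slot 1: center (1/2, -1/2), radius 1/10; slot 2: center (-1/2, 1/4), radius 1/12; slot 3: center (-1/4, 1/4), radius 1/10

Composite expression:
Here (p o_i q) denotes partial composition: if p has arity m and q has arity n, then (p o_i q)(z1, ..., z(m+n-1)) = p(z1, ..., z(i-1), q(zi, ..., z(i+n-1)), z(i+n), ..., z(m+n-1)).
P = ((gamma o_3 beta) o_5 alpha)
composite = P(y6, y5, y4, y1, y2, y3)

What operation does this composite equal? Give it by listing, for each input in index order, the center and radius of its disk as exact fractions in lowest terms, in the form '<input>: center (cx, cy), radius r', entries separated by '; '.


Below gamma, radii multiply path by path; the y-disk centers shift.
y6: after 1 affine step, its disk has center (1/2, -1/2), radius 1/10
y5: after 1 affine step, its disk has center (-1/2, 1/4), radius 1/12
y4: after 2 affine steps, its disk has center (-1/5, 3/10), radius 1/50
y1: after 2 affine steps, its disk has center (-1/5, 1/4), radius 1/50
y2: after 3 affine steps, its disk has center (-39/160, 1/5), radius 1/640
y3: after 3 affine steps, its disk has center (-39/160, 33/160), radius 1/640

y1: center (-1/5, 1/4), radius 1/50; y2: center (-39/160, 1/5), radius 1/640; y3: center (-39/160, 33/160), radius 1/640; y4: center (-1/5, 3/10), radius 1/50; y5: center (-1/2, 1/4), radius 1/12; y6: center (1/2, -1/2), radius 1/10


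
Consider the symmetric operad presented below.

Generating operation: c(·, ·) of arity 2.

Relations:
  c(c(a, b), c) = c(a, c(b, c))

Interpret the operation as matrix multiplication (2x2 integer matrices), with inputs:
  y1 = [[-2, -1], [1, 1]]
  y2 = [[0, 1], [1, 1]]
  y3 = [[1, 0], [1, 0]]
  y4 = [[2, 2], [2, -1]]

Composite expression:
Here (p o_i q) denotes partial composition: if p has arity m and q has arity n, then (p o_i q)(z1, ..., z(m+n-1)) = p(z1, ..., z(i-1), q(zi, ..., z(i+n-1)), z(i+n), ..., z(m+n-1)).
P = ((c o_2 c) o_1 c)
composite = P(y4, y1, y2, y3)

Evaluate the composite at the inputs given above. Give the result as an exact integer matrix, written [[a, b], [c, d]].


[[-2, 0], [-11, 0]]


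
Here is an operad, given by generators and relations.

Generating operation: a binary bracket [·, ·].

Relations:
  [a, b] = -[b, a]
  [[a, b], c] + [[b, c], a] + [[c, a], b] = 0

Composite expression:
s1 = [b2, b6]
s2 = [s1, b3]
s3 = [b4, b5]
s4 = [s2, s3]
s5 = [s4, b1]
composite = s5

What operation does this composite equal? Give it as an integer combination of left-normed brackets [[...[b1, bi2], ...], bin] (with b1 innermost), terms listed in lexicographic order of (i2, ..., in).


Skip Jacobi rewriting: expand, keep b1-initial words, read off terms.
Composite bracket: [[[[b2, b6], b3], [b4, b5]], b1]
The bracket unfolds into 32 signed words via [a, b] = ab - ba (2^5 = 32).
Words beginning with b1 determine it all:
  word b1b2b6b3b4b5 has sign -1, contributing -[[[[[b1, b2], b6], b3], b4], b5]
  word b1b2b6b3b5b4 has sign +1, contributing +[[[[[b1, b2], b6], b3], b5], b4]
  word b1b3b2b6b4b5 has sign +1, contributing +[[[[[b1, b3], b2], b6], b4], b5]
  word b1b3b2b6b5b4 has sign -1, contributing -[[[[[b1, b3], b2], b6], b5], b4]
  word b1b3b6b2b4b5 has sign -1, contributing -[[[[[b1, b3], b6], b2], b4], b5]
  word b1b3b6b2b5b4 has sign +1, contributing +[[[[[b1, b3], b6], b2], b5], b4]
  word b1b4b5b2b6b3 has sign +1, contributing +[[[[[b1, b4], b5], b2], b6], b3]
  word b1b4b5b3b2b6 has sign -1, contributing -[[[[[b1, b4], b5], b3], b2], b6]
  word b1b4b5b3b6b2 has sign +1, contributing +[[[[[b1, b4], b5], b3], b6], b2]
  word b1b4b5b6b2b3 has sign -1, contributing -[[[[[b1, b4], b5], b6], b2], b3]
  word b1b5b4b2b6b3 has sign -1, contributing -[[[[[b1, b5], b4], b2], b6], b3]
  word b1b5b4b3b2b6 has sign +1, contributing +[[[[[b1, b5], b4], b3], b2], b6]
  word b1b5b4b3b6b2 has sign -1, contributing -[[[[[b1, b5], b4], b3], b6], b2]
  word b1b5b4b6b2b3 has sign +1, contributing +[[[[[b1, b5], b4], b6], b2], b3]
  word b1b6b2b3b4b5 has sign +1, contributing +[[[[[b1, b6], b2], b3], b4], b5]
  word b1b6b2b3b5b4 has sign -1, contributing -[[[[[b1, b6], b2], b3], b5], b4]

-[[[[[b1, b2], b6], b3], b4], b5] + [[[[[b1, b2], b6], b3], b5], b4] + [[[[[b1, b3], b2], b6], b4], b5] - [[[[[b1, b3], b2], b6], b5], b4] - [[[[[b1, b3], b6], b2], b4], b5] + [[[[[b1, b3], b6], b2], b5], b4] + [[[[[b1, b4], b5], b2], b6], b3] - [[[[[b1, b4], b5], b3], b2], b6] + [[[[[b1, b4], b5], b3], b6], b2] - [[[[[b1, b4], b5], b6], b2], b3] - [[[[[b1, b5], b4], b2], b6], b3] + [[[[[b1, b5], b4], b3], b2], b6] - [[[[[b1, b5], b4], b3], b6], b2] + [[[[[b1, b5], b4], b6], b2], b3] + [[[[[b1, b6], b2], b3], b4], b5] - [[[[[b1, b6], b2], b3], b5], b4]


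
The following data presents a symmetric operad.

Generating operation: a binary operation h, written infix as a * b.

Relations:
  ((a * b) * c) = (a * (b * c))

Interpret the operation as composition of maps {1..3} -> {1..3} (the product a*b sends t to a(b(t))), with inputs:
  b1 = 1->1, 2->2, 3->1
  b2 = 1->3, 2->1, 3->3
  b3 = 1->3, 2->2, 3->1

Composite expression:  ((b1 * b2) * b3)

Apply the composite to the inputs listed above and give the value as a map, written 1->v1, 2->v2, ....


1->1, 2->1, 3->1

(b1 * b2) = 1->1, 2->1, 3->1
((b1 * b2) * b3) = 1->1, 2->1, 3->1


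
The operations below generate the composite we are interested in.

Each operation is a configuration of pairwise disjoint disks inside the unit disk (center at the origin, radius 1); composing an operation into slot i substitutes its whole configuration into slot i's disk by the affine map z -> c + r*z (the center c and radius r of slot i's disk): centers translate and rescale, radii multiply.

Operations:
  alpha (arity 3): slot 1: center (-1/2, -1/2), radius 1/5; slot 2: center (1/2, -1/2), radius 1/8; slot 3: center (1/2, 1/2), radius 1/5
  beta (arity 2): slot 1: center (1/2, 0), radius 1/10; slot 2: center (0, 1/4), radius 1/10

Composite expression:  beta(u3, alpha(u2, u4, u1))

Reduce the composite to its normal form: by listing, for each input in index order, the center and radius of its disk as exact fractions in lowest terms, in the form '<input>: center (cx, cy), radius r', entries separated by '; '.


Only the slot chain above each u matters under beta; compose those maps.
u3: after 1 affine step, its disk has center (1/2, 0), radius 1/10
u2: after 2 affine steps, its disk has center (-1/20, 1/5), radius 1/50
u4: after 2 affine steps, its disk has center (1/20, 1/5), radius 1/80
u1: after 2 affine steps, its disk has center (1/20, 3/10), radius 1/50

u1: center (1/20, 3/10), radius 1/50; u2: center (-1/20, 1/5), radius 1/50; u3: center (1/2, 0), radius 1/10; u4: center (1/20, 1/5), radius 1/80


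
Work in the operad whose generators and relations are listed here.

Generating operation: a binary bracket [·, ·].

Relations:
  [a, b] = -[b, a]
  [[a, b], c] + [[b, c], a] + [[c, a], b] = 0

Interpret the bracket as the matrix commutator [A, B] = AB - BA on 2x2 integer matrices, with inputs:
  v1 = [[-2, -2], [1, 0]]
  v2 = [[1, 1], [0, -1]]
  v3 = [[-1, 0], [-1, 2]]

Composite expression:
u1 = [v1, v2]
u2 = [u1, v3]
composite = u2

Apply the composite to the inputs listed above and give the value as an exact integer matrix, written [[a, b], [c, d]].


[[-2, 6], [-8, 2]]

[v1, v2] = [[-1, 2], [2, 1]]
[[v1, v2], v3] = [[-2, 6], [-8, 2]]
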